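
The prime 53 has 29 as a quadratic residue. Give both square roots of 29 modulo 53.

20, 33

53 ≡ 1 (mod 4), so we find a root by search.
Trying successive values, 20² = 400 ≡ 29 (mod 53). The other root is 53 − 20 = 33.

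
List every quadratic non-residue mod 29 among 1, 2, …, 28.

Square k = 1,…,14 (k and 29−k give the same square):
1²=1, 2²=4, 3²=9, 4²=16, 5²=25, 6²≡7, 7²≡20, 8²≡6, 9²≡23, 10²≡13, 11²≡5, 12²≡28, 13²≡24, 14²≡22 (mod 29).
The residues are {1, 4, 5, 6, 7, 9, 13, 16, 20, 22, 23, 24, 25, 28}; the non-residues are the remaining 14 nonzero classes.

2 3 8 10 11 12 14 15 17 18 19 21 26 27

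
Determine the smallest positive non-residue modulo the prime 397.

2

(2/397) = −1, so 2 is the smallest positive non-residue mod 397.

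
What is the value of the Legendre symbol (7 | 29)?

Euler's criterion: (7/29) ≡ 7^14 (mod 29).
7^2 ≡ 20 (mod 29)
7^4 ≡ 23 (mod 29)
7^8 ≡ 7 (mod 29)
7^14 = 7^(8+4+2) ≡ 1 (mod 29).
Result is 1, so (7/29) = 1.

1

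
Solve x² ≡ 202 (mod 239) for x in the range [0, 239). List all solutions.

21, 218

Since 239 ≡ 3 (mod 4), a square root of 202 is 202^((239+1)/4) = 202^60 mod 239.
Repeated squaring: 202^2≡174, 202^4≡162, 202^8≡193, 202^16≡204, 202^32≡30 (mod 239).
202^60 = 202^(32+16+8+4) ≡ 218 (mod 239).
Check: 218² = 47524 ≡ 202 (mod 239). The two roots are 21 and 218.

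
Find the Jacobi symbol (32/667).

-1

Pull out 2^5: since 667 ≡ 3 (mod 8), (2/667) = -1, so (2/667)^5 = -1.
Reached (1/667) = 1. Collecting the sign flips along the way, the symbol is -1.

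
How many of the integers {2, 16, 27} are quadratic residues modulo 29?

(2/29) = -1 → non-residue.
(16/29) = +1 → QR.
(27/29) = -1 → non-residue.
Total quadratic residues among the 3: 1.

1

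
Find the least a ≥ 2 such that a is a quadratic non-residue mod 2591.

7

(2/2591) = +1, so 2 is a residue.
(3/2591) = +1, so 3 is a residue.
(4/2591) = +1, so 4 is a residue.
(5/2591) = +1, so 5 is a residue.
(6/2591) = +1, so 6 is a residue.
(7/2591) = −1, so 7 is the smallest positive non-residue mod 2591.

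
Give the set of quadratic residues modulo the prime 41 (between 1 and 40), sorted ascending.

Square k = 1,…,20 (k and 41−k give the same square):
1²=1, 2²=4, 3²=9, 4²=16, 5²=25, 6²=36, 7²≡8, 8²≡23, 9²≡40, 10²≡18, 11²≡39, 12²≡21, 13²≡5, 14²≡32, 15²≡20, 16²≡10, 17²≡2, 18²≡37, 19²≡33, 20²≡31 (mod 41).
So the quadratic residues mod 41 are {1, 2, 4, 5, 8, 9, 10, 16, 18, 20, 21, 23, 25, 31, 32, 33, 36, 37, 39, 40}.

1 2 4 5 8 9 10 16 18 20 21 23 25 31 32 33 36 37 39 40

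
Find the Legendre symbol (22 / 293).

1

Pull out 2: since 293 ≡ 5 (mod 8), (2/293) = -1.
Reciprocity: 11 ≡ 3 and 293 ≡ 1 (mod 4), so (11/293) = +(293/11).
Reduce top mod 11: now compute (7/11).
Reciprocity: 7 ≡ 3 and 11 ≡ 3 (mod 4), so (7/11) = −(11/7).
Reduce top mod 7: now compute (4/7).
Pull out 2^2: since 7 ≡ 7 (mod 8), (2/7) = +1, so (2/7)^2 = +1.
Reached (1/7) = 1. Collecting the sign flips along the way, the symbol is +1.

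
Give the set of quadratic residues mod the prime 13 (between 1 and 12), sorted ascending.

Square k = 1,…,6 (k and 13−k give the same square):
1²=1, 2²=4, 3²=9, 4²≡3, 5²≡12, 6²≡10 (mod 13).
So the quadratic residues mod 13 are {1, 3, 4, 9, 10, 12}.

1 3 4 9 10 12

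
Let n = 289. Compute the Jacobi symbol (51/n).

0

Reciprocity: 51 ≡ 3 and 289 ≡ 1 (mod 4), so (51/289) = +(289/51).
Reduce top mod 51: now compute (34/51).
Pull out 2: since 51 ≡ 3 (mod 8), (2/51) = -1.
Reciprocity: 17 ≡ 1 and 51 ≡ 3 (mod 4), so (17/51) = +(51/17).
Reduce top mod 17: now compute (0/17).
Top reduces to 0: gcd > 1, so the symbol is 0.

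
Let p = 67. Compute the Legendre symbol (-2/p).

1

Euler's criterion: (-2/67) ≡ 65^33 (mod 67).
65^2 ≡ 4 (mod 67)
65^4 ≡ 16 (mod 67)
65^8 ≡ 55 (mod 67)
65^16 ≡ 10 (mod 67)
65^32 ≡ 33 (mod 67)
65^33 = 65^(32+1) ≡ 1 (mod 67).
Result is 1, so (-2/67) = 1.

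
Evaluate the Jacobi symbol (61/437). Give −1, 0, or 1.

Reciprocity: 61 ≡ 1 and 437 ≡ 1 (mod 4), so (61/437) = +(437/61).
Reduce top mod 61: now compute (10/61).
Pull out 2: since 61 ≡ 5 (mod 8), (2/61) = -1.
Reciprocity: 5 ≡ 1 and 61 ≡ 1 (mod 4), so (5/61) = +(61/5).
Reduce top mod 5: now compute (1/5).
Reached (1/5) = 1. Collecting the sign flips along the way, the symbol is -1.

-1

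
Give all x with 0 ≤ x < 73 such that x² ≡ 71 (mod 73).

12, 61

73 ≡ 1 (mod 4), so we find a root by search.
Trying successive values, 12² = 144 ≡ 71 (mod 73). The other root is 73 − 12 = 61.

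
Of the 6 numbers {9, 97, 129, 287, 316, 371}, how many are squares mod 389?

5

(9/389) = +1 → QR.
(97/389) = +1 → QR.
(129/389) = +1 → QR.
(287/389) = +1 → QR.
(316/389) = +1 → QR.
(371/389) = -1 → non-residue.
Total quadratic residues among the 6: 5.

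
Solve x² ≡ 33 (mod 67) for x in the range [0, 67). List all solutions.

Since 67 ≡ 3 (mod 4), a square root of 33 is 33^((67+1)/4) = 33^17 mod 67.
Repeated squaring: 33^2≡17, 33^4≡21, 33^8≡39, 33^16≡47 (mod 67).
33^17 = 33^(16+1) ≡ 10 (mod 67).
Check: 10² = 100 ≡ 33 (mod 67). The two roots are 10 and 57.

10, 57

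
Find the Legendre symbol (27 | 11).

First reduce: 27 ≡ 5 (mod 11).
Reciprocity: 5 ≡ 1 and 11 ≡ 3 (mod 4), so (5/11) = +(11/5).
Reduce top mod 5: now compute (1/5).
Reached (1/5) = 1. Collecting the sign flips along the way, the symbol is +1.

1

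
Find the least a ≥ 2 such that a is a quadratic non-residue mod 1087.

(2/1087) = +1, so 2 is a residue.
(3/1087) = −1, so 3 is the smallest positive non-residue mod 1087.

3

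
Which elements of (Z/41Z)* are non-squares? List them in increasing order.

3, 6, 7, 11, 12, 13, 14, 15, 17, 19, 22, 24, 26, 27, 28, 29, 30, 34, 35, 38

Square k = 1,…,20 (k and 41−k give the same square):
1²=1, 2²=4, 3²=9, 4²=16, 5²=25, 6²=36, 7²≡8, 8²≡23, 9²≡40, 10²≡18, 11²≡39, 12²≡21, 13²≡5, 14²≡32, 15²≡20, 16²≡10, 17²≡2, 18²≡37, 19²≡33, 20²≡31 (mod 41).
The residues are {1, 2, 4, 5, 8, 9, 10, 16, 18, 20, 21, 23, 25, 31, 32, 33, 36, 37, 39, 40}; the non-residues are the remaining 20 nonzero classes.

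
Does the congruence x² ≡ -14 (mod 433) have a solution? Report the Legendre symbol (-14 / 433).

-1

First reduce: -14 ≡ 419 (mod 433).
Reciprocity: 419 ≡ 3 and 433 ≡ 1 (mod 4), so (419/433) = +(433/419).
Reduce top mod 419: now compute (14/419).
Pull out 2: since 419 ≡ 3 (mod 8), (2/419) = -1.
Reciprocity: 7 ≡ 3 and 419 ≡ 3 (mod 4), so (7/419) = −(419/7).
Reduce top mod 7: now compute (6/7).
Pull out 2: since 7 ≡ 7 (mod 8), (2/7) = +1.
Reciprocity: 3 ≡ 3 and 7 ≡ 3 (mod 4), so (3/7) = −(7/3).
Reduce top mod 3: now compute (1/3).
Reached (1/3) = 1. Collecting the sign flips along the way, the symbol is -1.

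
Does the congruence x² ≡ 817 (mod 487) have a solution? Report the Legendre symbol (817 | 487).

-1

First reduce: 817 ≡ 330 (mod 487).
Pull out 2: since 487 ≡ 7 (mod 8), (2/487) = +1.
Reciprocity: 165 ≡ 1 and 487 ≡ 3 (mod 4), so (165/487) = +(487/165).
Reduce top mod 165: now compute (157/165).
Reciprocity: 157 ≡ 1 and 165 ≡ 1 (mod 4), so (157/165) = +(165/157).
Reduce top mod 157: now compute (8/157).
Pull out 2^3: since 157 ≡ 5 (mod 8), (2/157) = -1, so (2/157)^3 = -1.
Reached (1/157) = 1. Collecting the sign flips along the way, the symbol is -1.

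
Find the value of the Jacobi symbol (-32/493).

-1

First reduce: -32 ≡ 461 (mod 493).
Reciprocity: 461 ≡ 1 and 493 ≡ 1 (mod 4), so (461/493) = +(493/461).
Reduce top mod 461: now compute (32/461).
Pull out 2^5: since 461 ≡ 5 (mod 8), (2/461) = -1, so (2/461)^5 = -1.
Reached (1/461) = 1. Collecting the sign flips along the way, the symbol is -1.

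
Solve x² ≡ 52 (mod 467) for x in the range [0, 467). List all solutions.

156, 311

Since 467 ≡ 3 (mod 4), a square root of 52 is 52^((467+1)/4) = 52^117 mod 467.
Repeated squaring: 52^2≡369, 52^4≡264, 52^8≡113, 52^16≡160, 52^32≡382, 52^64≡220 (mod 467).
52^117 = 52^(64+32+16+4+1) ≡ 156 (mod 467).
Check: 156² = 24336 ≡ 52 (mod 467). The two roots are 156 and 311.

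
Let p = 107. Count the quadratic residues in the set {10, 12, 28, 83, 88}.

3

(10/107) = +1 → QR.
(12/107) = +1 → QR.
(28/107) = -1 → non-residue.
(83/107) = +1 → QR.
(88/107) = -1 → non-residue.
Total quadratic residues among the 5: 3.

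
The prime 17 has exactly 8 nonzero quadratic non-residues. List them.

Square k = 1,…,8 (k and 17−k give the same square):
1²=1, 2²=4, 3²=9, 4²=16, 5²≡8, 6²≡2, 7²≡15, 8²≡13 (mod 17).
The residues are {1, 2, 4, 8, 9, 13, 15, 16}; the non-residues are the remaining 8 nonzero classes.

3, 5, 6, 7, 10, 11, 12, 14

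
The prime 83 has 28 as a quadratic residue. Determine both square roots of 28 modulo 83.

Since 83 ≡ 3 (mod 4), a square root of 28 is 28^((83+1)/4) = 28^21 mod 83.
Repeated squaring: 28^2≡37, 28^4≡41, 28^8≡21, 28^16≡26 (mod 83).
28^21 = 28^(16+4+1) ≡ 51 (mod 83).
Check: 51² = 2601 ≡ 28 (mod 83). The two roots are 32 and 51.

32, 51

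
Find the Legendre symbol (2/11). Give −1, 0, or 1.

-1

Pull out 2: since 11 ≡ 3 (mod 8), (2/11) = -1.
Reached (1/11) = 1. Collecting the sign flips along the way, the symbol is -1.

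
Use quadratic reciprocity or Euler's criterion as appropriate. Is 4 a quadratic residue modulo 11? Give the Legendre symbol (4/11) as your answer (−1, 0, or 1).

Euler's criterion: (4/11) ≡ 4^5 (mod 11).
4^2 ≡ 5 (mod 11)
4^4 ≡ 3 (mod 11)
4^5 = 4^(4+1) ≡ 1 (mod 11).
Result is 1, so (4/11) = 1.

1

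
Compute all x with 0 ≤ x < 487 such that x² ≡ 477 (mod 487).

Since 487 ≡ 3 (mod 4), a square root of 477 is 477^((487+1)/4) = 477^122 mod 487.
Repeated squaring: 477^2≡100, 477^4≡260, 477^8≡394, 477^16≡370, 477^32≡53, 477^64≡374 (mod 487).
477^122 = 477^(64+32+16+8+2) ≡ 351 (mod 487).
Check: 351² = 123201 ≡ 477 (mod 487). The two roots are 136 and 351.

136, 351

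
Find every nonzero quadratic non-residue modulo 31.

Square k = 1,…,15 (k and 31−k give the same square):
1²=1, 2²=4, 3²=9, 4²=16, 5²=25, 6²≡5, 7²≡18, 8²≡2, 9²≡19, 10²≡7, 11²≡28, 12²≡20, 13²≡14, 14²≡10, 15²≡8 (mod 31).
The residues are {1, 2, 4, 5, 7, 8, 9, 10, 14, 16, 18, 19, 20, 25, 28}; the non-residues are the remaining 15 nonzero classes.

3 6 11 12 13 15 17 21 22 23 24 26 27 29 30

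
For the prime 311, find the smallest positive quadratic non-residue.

11

(2/311) = +1, so 2 is a residue.
(3/311) = +1, so 3 is a residue.
(4/311) = +1, so 4 is a residue.
(5/311) = +1, so 5 is a residue.
(6/311) = +1, so 6 is a residue.
(7/311) = +1, so 7 is a residue.
(8/311) = +1, so 8 is a residue.
(9/311) = +1, so 9 is a residue.
(10/311) = +1, so 10 is a residue.
(11/311) = −1, so 11 is the smallest positive non-residue mod 311.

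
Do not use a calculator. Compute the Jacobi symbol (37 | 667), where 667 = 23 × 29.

1

Reciprocity: 37 ≡ 1 and 667 ≡ 3 (mod 4), so (37/667) = +(667/37).
Reduce top mod 37: now compute (1/37).
Reached (1/37) = 1. Collecting the sign flips along the way, the symbol is +1.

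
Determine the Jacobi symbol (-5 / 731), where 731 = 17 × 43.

-1

First reduce: -5 ≡ 726 (mod 731).
Pull out 2: since 731 ≡ 3 (mod 8), (2/731) = -1.
Reciprocity: 363 ≡ 3 and 731 ≡ 3 (mod 4), so (363/731) = −(731/363).
Reduce top mod 363: now compute (5/363).
Reciprocity: 5 ≡ 1 and 363 ≡ 3 (mod 4), so (5/363) = +(363/5).
Reduce top mod 5: now compute (3/5).
Reciprocity: 3 ≡ 3 and 5 ≡ 1 (mod 4), so (3/5) = +(5/3).
Reduce top mod 3: now compute (2/3).
Pull out 2: since 3 ≡ 3 (mod 8), (2/3) = -1.
Reached (1/3) = 1. Collecting the sign flips along the way, the symbol is -1.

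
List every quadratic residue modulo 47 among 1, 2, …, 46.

1, 2, 3, 4, 6, 7, 8, 9, 12, 14, 16, 17, 18, 21, 24, 25, 27, 28, 32, 34, 36, 37, 42

Square k = 1,…,23 (k and 47−k give the same square):
1²=1, 2²=4, 3²=9, 4²=16, 5²=25, 6²=36, 7²≡2, 8²≡17, 9²≡34, 10²≡6, 11²≡27, 12²≡3, 13²≡28, 14²≡8, 15²≡37, 16²≡21, 17²≡7, 18²≡42, 19²≡32, 20²≡24, 21²≡18, 22²≡14, 23²≡12 (mod 47).
So the quadratic residues mod 47 are {1, 2, 3, 4, 6, 7, 8, 9, 12, 14, 16, 17, 18, 21, 24, 25, 27, 28, 32, 34, 36, 37, 42}.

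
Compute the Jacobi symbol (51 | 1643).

-1

Reciprocity: 51 ≡ 3 and 1643 ≡ 3 (mod 4), so (51/1643) = −(1643/51).
Reduce top mod 51: now compute (11/51).
Reciprocity: 11 ≡ 3 and 51 ≡ 3 (mod 4), so (11/51) = −(51/11).
Reduce top mod 11: now compute (7/11).
Reciprocity: 7 ≡ 3 and 11 ≡ 3 (mod 4), so (7/11) = −(11/7).
Reduce top mod 7: now compute (4/7).
Pull out 2^2: since 7 ≡ 7 (mod 8), (2/7) = +1, so (2/7)^2 = +1.
Reached (1/7) = 1. Collecting the sign flips along the way, the symbol is -1.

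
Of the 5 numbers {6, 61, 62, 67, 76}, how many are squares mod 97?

(6/97) = +1 → QR.
(61/97) = +1 → QR.
(62/97) = +1 → QR.
(67/97) = -1 → non-residue.
(76/97) = -1 → non-residue.
Total quadratic residues among the 5: 3.

3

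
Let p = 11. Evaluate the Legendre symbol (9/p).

Euler's criterion: (9/11) ≡ 9^5 (mod 11).
9^2 ≡ 4 (mod 11)
9^4 ≡ 5 (mod 11)
9^5 = 9^(4+1) ≡ 1 (mod 11).
Result is 1, so (9/11) = 1.

1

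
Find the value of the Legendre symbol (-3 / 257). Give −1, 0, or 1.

First reduce: -3 ≡ 254 (mod 257).
Pull out 2: since 257 ≡ 1 (mod 8), (2/257) = +1.
Reciprocity: 127 ≡ 3 and 257 ≡ 1 (mod 4), so (127/257) = +(257/127).
Reduce top mod 127: now compute (3/127).
Reciprocity: 3 ≡ 3 and 127 ≡ 3 (mod 4), so (3/127) = −(127/3).
Reduce top mod 3: now compute (1/3).
Reached (1/3) = 1. Collecting the sign flips along the way, the symbol is -1.

-1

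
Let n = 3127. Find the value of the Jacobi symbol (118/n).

Pull out 2: since 3127 ≡ 7 (mod 8), (2/3127) = +1.
Reciprocity: 59 ≡ 3 and 3127 ≡ 3 (mod 4), so (59/3127) = −(3127/59).
Reduce top mod 59: now compute (0/59).
Top reduces to 0: gcd > 1, so the symbol is 0.

0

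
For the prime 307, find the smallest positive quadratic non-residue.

(2/307) = −1, so 2 is the smallest positive non-residue mod 307.

2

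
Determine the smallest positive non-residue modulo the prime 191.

7

(2/191) = +1, so 2 is a residue.
(3/191) = +1, so 3 is a residue.
(4/191) = +1, so 4 is a residue.
(5/191) = +1, so 5 is a residue.
(6/191) = +1, so 6 is a residue.
(7/191) = −1, so 7 is the smallest positive non-residue mod 191.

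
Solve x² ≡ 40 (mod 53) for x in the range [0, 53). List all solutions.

53 ≡ 1 (mod 4), so we find a root by search.
Trying successive values, 26² = 676 ≡ 40 (mod 53). The other root is 53 − 26 = 27.

26, 27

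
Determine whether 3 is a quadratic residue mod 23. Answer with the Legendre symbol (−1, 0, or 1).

1

Reciprocity: 3 ≡ 3 and 23 ≡ 3 (mod 4), so (3/23) = −(23/3).
Reduce top mod 3: now compute (2/3).
Pull out 2: since 3 ≡ 3 (mod 8), (2/3) = -1.
Reached (1/3) = 1. Collecting the sign flips along the way, the symbol is +1.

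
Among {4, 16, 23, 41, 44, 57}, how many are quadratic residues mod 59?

4

(4/59) = +1 → QR.
(16/59) = +1 → QR.
(23/59) = -1 → non-residue.
(41/59) = +1 → QR.
(44/59) = -1 → non-residue.
(57/59) = +1 → QR.
Total quadratic residues among the 6: 4.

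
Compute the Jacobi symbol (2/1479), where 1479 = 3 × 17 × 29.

1

Pull out 2: since 1479 ≡ 7 (mod 8), (2/1479) = +1.
Reached (1/1479) = 1. Collecting the sign flips along the way, the symbol is +1.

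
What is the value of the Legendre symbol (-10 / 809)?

First reduce: -10 ≡ 799 (mod 809).
Reciprocity: 799 ≡ 3 and 809 ≡ 1 (mod 4), so (799/809) = +(809/799).
Reduce top mod 799: now compute (10/799).
Pull out 2: since 799 ≡ 7 (mod 8), (2/799) = +1.
Reciprocity: 5 ≡ 1 and 799 ≡ 3 (mod 4), so (5/799) = +(799/5).
Reduce top mod 5: now compute (4/5).
Pull out 2^2: since 5 ≡ 5 (mod 8), (2/5) = -1, so (2/5)^2 = +1.
Reached (1/5) = 1. Collecting the sign flips along the way, the symbol is +1.

1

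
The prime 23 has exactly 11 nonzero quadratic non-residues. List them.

5,7,10,11,14,15,17,19,20,21,22

Square k = 1,…,11 (k and 23−k give the same square):
1²=1, 2²=4, 3²=9, 4²=16, 5²≡2, 6²≡13, 7²≡3, 8²≡18, 9²≡12, 10²≡8, 11²≡6 (mod 23).
The residues are {1, 2, 3, 4, 6, 8, 9, 12, 13, 16, 18}; the non-residues are the remaining 11 nonzero classes.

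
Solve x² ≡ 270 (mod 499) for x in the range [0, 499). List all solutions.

Since 499 ≡ 3 (mod 4), a square root of 270 is 270^((499+1)/4) = 270^125 mod 499.
Repeated squaring: 270^2≡46, 270^4≡120, 270^8≡428, 270^16≡51, 270^32≡106, 270^64≡258 (mod 499).
270^125 = 270^(64+32+16+8+4+1) ≡ 69 (mod 499).
Check: 69² = 4761 ≡ 270 (mod 499). The two roots are 69 and 430.

69, 430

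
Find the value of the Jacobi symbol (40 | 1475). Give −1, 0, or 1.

0

Pull out 2^3: since 1475 ≡ 3 (mod 8), (2/1475) = -1, so (2/1475)^3 = -1.
Reciprocity: 5 ≡ 1 and 1475 ≡ 3 (mod 4), so (5/1475) = +(1475/5).
Reduce top mod 5: now compute (0/5).
Top reduces to 0: gcd > 1, so the symbol is 0.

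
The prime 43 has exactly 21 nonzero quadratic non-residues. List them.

Square k = 1,…,21 (k and 43−k give the same square):
1²=1, 2²=4, 3²=9, 4²=16, 5²=25, 6²=36, 7²≡6, 8²≡21, 9²≡38, 10²≡14, 11²≡35, 12²≡15, 13²≡40, 14²≡24, 15²≡10, 16²≡41, 17²≡31, 18²≡23, 19²≡17, 20²≡13, 21²≡11 (mod 43).
The residues are {1, 4, 6, 9, 10, 11, 13, 14, 15, 16, 17, 21, 23, 24, 25, 31, 35, 36, 38, 40, 41}; the non-residues are the remaining 21 nonzero classes.

2, 3, 5, 7, 8, 12, 18, 19, 20, 22, 26, 27, 28, 29, 30, 32, 33, 34, 37, 39, 42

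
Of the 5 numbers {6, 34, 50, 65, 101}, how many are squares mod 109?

1

(6/109) = -1 → non-residue.
(34/109) = +1 → QR.
(50/109) = -1 → non-residue.
(65/109) = -1 → non-residue.
(101/109) = -1 → non-residue.
Total quadratic residues among the 5: 1.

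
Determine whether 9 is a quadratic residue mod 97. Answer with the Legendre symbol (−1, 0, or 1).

1

Euler's criterion: (9/97) ≡ 9^48 (mod 97).
9^2 ≡ 81 (mod 97)
9^4 ≡ 62 (mod 97)
9^8 ≡ 61 (mod 97)
9^16 ≡ 35 (mod 97)
9^32 ≡ 61 (mod 97)
9^48 = 9^(32+16) ≡ 1 (mod 97).
Result is 1, so (9/97) = 1.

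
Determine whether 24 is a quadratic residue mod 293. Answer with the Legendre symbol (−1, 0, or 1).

1

Pull out 2^3: since 293 ≡ 5 (mod 8), (2/293) = -1, so (2/293)^3 = -1.
Reciprocity: 3 ≡ 3 and 293 ≡ 1 (mod 4), so (3/293) = +(293/3).
Reduce top mod 3: now compute (2/3).
Pull out 2: since 3 ≡ 3 (mod 8), (2/3) = -1.
Reached (1/3) = 1. Collecting the sign flips along the way, the symbol is +1.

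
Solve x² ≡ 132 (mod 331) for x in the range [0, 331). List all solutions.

146, 185

Since 331 ≡ 3 (mod 4), a square root of 132 is 132^((331+1)/4) = 132^83 mod 331.
Repeated squaring: 132^2≡212, 132^4≡259, 132^8≡219, 132^16≡297, 132^32≡163, 132^64≡89 (mod 331).
132^83 = 132^(64+16+2+1) ≡ 146 (mod 331).
Check: 146² = 21316 ≡ 132 (mod 331). The two roots are 146 and 185.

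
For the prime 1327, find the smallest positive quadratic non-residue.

3

(2/1327) = +1, so 2 is a residue.
(3/1327) = −1, so 3 is the smallest positive non-residue mod 1327.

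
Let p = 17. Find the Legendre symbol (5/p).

-1

Reciprocity: 5 ≡ 1 and 17 ≡ 1 (mod 4), so (5/17) = +(17/5).
Reduce top mod 5: now compute (2/5).
Pull out 2: since 5 ≡ 5 (mod 8), (2/5) = -1.
Reached (1/5) = 1. Collecting the sign flips along the way, the symbol is -1.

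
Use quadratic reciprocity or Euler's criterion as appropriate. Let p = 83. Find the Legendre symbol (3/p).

1

Euler's criterion: (3/83) ≡ 3^41 (mod 83).
3^2 ≡ 9 (mod 83)
3^4 ≡ 81 (mod 83)
3^8 ≡ 4 (mod 83)
3^16 ≡ 16 (mod 83)
3^32 ≡ 7 (mod 83)
3^41 = 3^(32+8+1) ≡ 1 (mod 83).
Result is 1, so (3/83) = 1.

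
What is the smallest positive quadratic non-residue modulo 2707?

(2/2707) = −1, so 2 is the smallest positive non-residue mod 2707.

2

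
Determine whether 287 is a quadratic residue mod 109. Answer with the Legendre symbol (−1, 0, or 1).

First reduce: 287 ≡ 69 (mod 109).
Reciprocity: 69 ≡ 1 and 109 ≡ 1 (mod 4), so (69/109) = +(109/69).
Reduce top mod 69: now compute (40/69).
Pull out 2^3: since 69 ≡ 5 (mod 8), (2/69) = -1, so (2/69)^3 = -1.
Reciprocity: 5 ≡ 1 and 69 ≡ 1 (mod 4), so (5/69) = +(69/5).
Reduce top mod 5: now compute (4/5).
Pull out 2^2: since 5 ≡ 5 (mod 8), (2/5) = -1, so (2/5)^2 = +1.
Reached (1/5) = 1. Collecting the sign flips along the way, the symbol is -1.

-1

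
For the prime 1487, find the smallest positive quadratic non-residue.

5

(2/1487) = +1, so 2 is a residue.
(3/1487) = +1, so 3 is a residue.
(4/1487) = +1, so 4 is a residue.
(5/1487) = −1, so 5 is the smallest positive non-residue mod 1487.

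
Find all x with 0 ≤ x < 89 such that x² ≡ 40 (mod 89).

29, 60

89 ≡ 1 (mod 4), so we find a root by search.
Trying successive values, 29² = 841 ≡ 40 (mod 89). The other root is 89 − 29 = 60.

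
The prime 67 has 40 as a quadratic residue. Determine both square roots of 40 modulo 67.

Since 67 ≡ 3 (mod 4), a square root of 40 is 40^((67+1)/4) = 40^17 mod 67.
Repeated squaring: 40^2≡59, 40^4≡64, 40^8≡9, 40^16≡14 (mod 67).
40^17 = 40^(16+1) ≡ 24 (mod 67).
Check: 24² = 576 ≡ 40 (mod 67). The two roots are 24 and 43.

24, 43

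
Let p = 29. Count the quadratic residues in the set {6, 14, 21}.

1

(6/29) = +1 → QR.
(14/29) = -1 → non-residue.
(21/29) = -1 → non-residue.
Total quadratic residues among the 3: 1.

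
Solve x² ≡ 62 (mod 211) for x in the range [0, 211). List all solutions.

Since 211 ≡ 3 (mod 4), a square root of 62 is 62^((211+1)/4) = 62^53 mod 211.
Repeated squaring: 62^2≡46, 62^4≡6, 62^8≡36, 62^16≡30, 62^32≡56 (mod 211).
62^53 = 62^(32+16+4+1) ≡ 189 (mod 211).
Check: 189² = 35721 ≡ 62 (mod 211). The two roots are 22 and 189.

22, 189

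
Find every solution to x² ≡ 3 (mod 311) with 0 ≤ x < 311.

Since 311 ≡ 3 (mod 4), a square root of 3 is 3^((311+1)/4) = 3^78 mod 311.
Repeated squaring: 3^2≡9, 3^4≡81, 3^8≡30, 3^16≡278, 3^32≡156, 3^64≡78 (mod 311).
3^78 = 3^(64+8+4+2) ≡ 25 (mod 311).
Check: 25² = 625 ≡ 3 (mod 311). The two roots are 25 and 286.

25, 286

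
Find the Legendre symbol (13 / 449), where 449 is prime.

-1

Reciprocity: 13 ≡ 1 and 449 ≡ 1 (mod 4), so (13/449) = +(449/13).
Reduce top mod 13: now compute (7/13).
Reciprocity: 7 ≡ 3 and 13 ≡ 1 (mod 4), so (7/13) = +(13/7).
Reduce top mod 7: now compute (6/7).
Pull out 2: since 7 ≡ 7 (mod 8), (2/7) = +1.
Reciprocity: 3 ≡ 3 and 7 ≡ 3 (mod 4), so (3/7) = −(7/3).
Reduce top mod 3: now compute (1/3).
Reached (1/3) = 1. Collecting the sign flips along the way, the symbol is -1.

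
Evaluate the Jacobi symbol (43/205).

Reciprocity: 43 ≡ 3 and 205 ≡ 1 (mod 4), so (43/205) = +(205/43).
Reduce top mod 43: now compute (33/43).
Reciprocity: 33 ≡ 1 and 43 ≡ 3 (mod 4), so (33/43) = +(43/33).
Reduce top mod 33: now compute (10/33).
Pull out 2: since 33 ≡ 1 (mod 8), (2/33) = +1.
Reciprocity: 5 ≡ 1 and 33 ≡ 1 (mod 4), so (5/33) = +(33/5).
Reduce top mod 5: now compute (3/5).
Reciprocity: 3 ≡ 3 and 5 ≡ 1 (mod 4), so (3/5) = +(5/3).
Reduce top mod 3: now compute (2/3).
Pull out 2: since 3 ≡ 3 (mod 8), (2/3) = -1.
Reached (1/3) = 1. Collecting the sign flips along the way, the symbol is -1.

-1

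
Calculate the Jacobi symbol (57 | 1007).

0

Reciprocity: 57 ≡ 1 and 1007 ≡ 3 (mod 4), so (57/1007) = +(1007/57).
Reduce top mod 57: now compute (38/57).
Pull out 2: since 57 ≡ 1 (mod 8), (2/57) = +1.
Reciprocity: 19 ≡ 3 and 57 ≡ 1 (mod 4), so (19/57) = +(57/19).
Reduce top mod 19: now compute (0/19).
Top reduces to 0: gcd > 1, so the symbol is 0.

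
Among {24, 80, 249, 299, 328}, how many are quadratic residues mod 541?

(24/541) = -1 → non-residue.
(80/541) = +1 → QR.
(249/541) = -1 → non-residue.
(299/541) = -1 → non-residue.
(328/541) = -1 → non-residue.
Total quadratic residues among the 5: 1.

1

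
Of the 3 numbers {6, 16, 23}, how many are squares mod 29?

3

(6/29) = +1 → QR.
(16/29) = +1 → QR.
(23/29) = +1 → QR.
Total quadratic residues among the 3: 3.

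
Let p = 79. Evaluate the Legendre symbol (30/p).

Pull out 2: since 79 ≡ 7 (mod 8), (2/79) = +1.
Reciprocity: 15 ≡ 3 and 79 ≡ 3 (mod 4), so (15/79) = −(79/15).
Reduce top mod 15: now compute (4/15).
Pull out 2^2: since 15 ≡ 7 (mod 8), (2/15) = +1, so (2/15)^2 = +1.
Reached (1/15) = 1. Collecting the sign flips along the way, the symbol is -1.

-1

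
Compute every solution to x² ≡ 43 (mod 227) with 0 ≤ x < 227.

66, 161

Since 227 ≡ 3 (mod 4), a square root of 43 is 43^((227+1)/4) = 43^57 mod 227.
Repeated squaring: 43^2≡33, 43^4≡181, 43^8≡73, 43^16≡108, 43^32≡87 (mod 227).
43^57 = 43^(32+16+8+1) ≡ 161 (mod 227).
Check: 161² = 25921 ≡ 43 (mod 227). The two roots are 66 and 161.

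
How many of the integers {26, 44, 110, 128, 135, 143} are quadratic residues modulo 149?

3

(26/149) = +1 → QR.
(44/149) = -1 → non-residue.
(110/149) = +1 → QR.
(128/149) = -1 → non-residue.
(135/149) = -1 → non-residue.
(143/149) = +1 → QR.
Total quadratic residues among the 6: 3.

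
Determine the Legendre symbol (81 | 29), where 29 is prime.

1

First reduce: 81 ≡ 23 (mod 29).
Reciprocity: 23 ≡ 3 and 29 ≡ 1 (mod 4), so (23/29) = +(29/23).
Reduce top mod 23: now compute (6/23).
Pull out 2: since 23 ≡ 7 (mod 8), (2/23) = +1.
Reciprocity: 3 ≡ 3 and 23 ≡ 3 (mod 4), so (3/23) = −(23/3).
Reduce top mod 3: now compute (2/3).
Pull out 2: since 3 ≡ 3 (mod 8), (2/3) = -1.
Reached (1/3) = 1. Collecting the sign flips along the way, the symbol is +1.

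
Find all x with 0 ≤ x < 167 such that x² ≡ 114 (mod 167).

75, 92

Since 167 ≡ 3 (mod 4), a square root of 114 is 114^((167+1)/4) = 114^42 mod 167.
Repeated squaring: 114^2≡137, 114^4≡65, 114^8≡50, 114^16≡162, 114^32≡25 (mod 167).
114^42 = 114^(32+8+2) ≡ 75 (mod 167).
Check: 75² = 5625 ≡ 114 (mod 167). The two roots are 75 and 92.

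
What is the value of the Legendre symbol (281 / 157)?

1

First reduce: 281 ≡ 124 (mod 157).
Pull out 2^2: since 157 ≡ 5 (mod 8), (2/157) = -1, so (2/157)^2 = +1.
Reciprocity: 31 ≡ 3 and 157 ≡ 1 (mod 4), so (31/157) = +(157/31).
Reduce top mod 31: now compute (2/31).
Pull out 2: since 31 ≡ 7 (mod 8), (2/31) = +1.
Reached (1/31) = 1. Collecting the sign flips along the way, the symbol is +1.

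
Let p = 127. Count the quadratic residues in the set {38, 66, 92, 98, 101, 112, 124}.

3

(38/127) = +1 → QR.
(66/127) = -1 → non-residue.
(92/127) = -1 → non-residue.
(98/127) = +1 → QR.
(101/127) = -1 → non-residue.
(112/127) = -1 → non-residue.
(124/127) = +1 → QR.
Total quadratic residues among the 7: 3.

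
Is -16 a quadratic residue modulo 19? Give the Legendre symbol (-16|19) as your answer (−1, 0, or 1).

-1

Euler's criterion: (-16/19) ≡ 3^9 (mod 19).
3^2 ≡ 9 (mod 19)
3^4 ≡ 5 (mod 19)
3^8 ≡ 6 (mod 19)
3^9 = 3^(8+1) ≡ 18 (mod 19).
Result is 18 ≡ −1, so (-16/19) = −1.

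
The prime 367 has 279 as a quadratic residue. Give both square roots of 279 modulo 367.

Since 367 ≡ 3 (mod 4), a square root of 279 is 279^((367+1)/4) = 279^92 mod 367.
Repeated squaring: 279^2≡37, 279^4≡268, 279^8≡259, 279^16≡287, 279^32≡161, 279^64≡231 (mod 367).
279^92 = 279^(64+16+8+4) ≡ 236 (mod 367).
Check: 236² = 55696 ≡ 279 (mod 367). The two roots are 131 and 236.

131, 236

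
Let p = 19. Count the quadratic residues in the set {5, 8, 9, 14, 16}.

(5/19) = +1 → QR.
(8/19) = -1 → non-residue.
(9/19) = +1 → QR.
(14/19) = -1 → non-residue.
(16/19) = +1 → QR.
Total quadratic residues among the 5: 3.

3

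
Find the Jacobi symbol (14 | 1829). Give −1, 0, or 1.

Pull out 2: since 1829 ≡ 5 (mod 8), (2/1829) = -1.
Reciprocity: 7 ≡ 3 and 1829 ≡ 1 (mod 4), so (7/1829) = +(1829/7).
Reduce top mod 7: now compute (2/7).
Pull out 2: since 7 ≡ 7 (mod 8), (2/7) = +1.
Reached (1/7) = 1. Collecting the sign flips along the way, the symbol is -1.

-1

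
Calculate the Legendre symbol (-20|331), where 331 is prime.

First reduce: -20 ≡ 311 (mod 331).
Reciprocity: 311 ≡ 3 and 331 ≡ 3 (mod 4), so (311/331) = −(331/311).
Reduce top mod 311: now compute (20/311).
Pull out 2^2: since 311 ≡ 7 (mod 8), (2/311) = +1, so (2/311)^2 = +1.
Reciprocity: 5 ≡ 1 and 311 ≡ 3 (mod 4), so (5/311) = +(311/5).
Reduce top mod 5: now compute (1/5).
Reached (1/5) = 1. Collecting the sign flips along the way, the symbol is -1.

-1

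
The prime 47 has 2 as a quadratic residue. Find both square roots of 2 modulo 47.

Since 47 ≡ 3 (mod 4), a square root of 2 is 2^((47+1)/4) = 2^12 mod 47.
Repeated squaring: 2^2≡4, 2^4≡16, 2^8≡21 (mod 47).
2^12 = 2^(8+4) ≡ 7 (mod 47).
Check: 7² = 49 ≡ 2 (mod 47). The two roots are 7 and 40.

7, 40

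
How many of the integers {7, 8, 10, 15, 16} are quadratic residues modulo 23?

(7/23) = -1 → non-residue.
(8/23) = +1 → QR.
(10/23) = -1 → non-residue.
(15/23) = -1 → non-residue.
(16/23) = +1 → QR.
Total quadratic residues among the 5: 2.

2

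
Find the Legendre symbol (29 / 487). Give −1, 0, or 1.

1

Reciprocity: 29 ≡ 1 and 487 ≡ 3 (mod 4), so (29/487) = +(487/29).
Reduce top mod 29: now compute (23/29).
Reciprocity: 23 ≡ 3 and 29 ≡ 1 (mod 4), so (23/29) = +(29/23).
Reduce top mod 23: now compute (6/23).
Pull out 2: since 23 ≡ 7 (mod 8), (2/23) = +1.
Reciprocity: 3 ≡ 3 and 23 ≡ 3 (mod 4), so (3/23) = −(23/3).
Reduce top mod 3: now compute (2/3).
Pull out 2: since 3 ≡ 3 (mod 8), (2/3) = -1.
Reached (1/3) = 1. Collecting the sign flips along the way, the symbol is +1.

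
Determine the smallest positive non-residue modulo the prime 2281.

(2/2281) = +1, so 2 is a residue.
(3/2281) = +1, so 3 is a residue.
(4/2281) = +1, so 4 is a residue.
(5/2281) = +1, so 5 is a residue.
(6/2281) = +1, so 6 is a residue.
(7/2281) = −1, so 7 is the smallest positive non-residue mod 2281.

7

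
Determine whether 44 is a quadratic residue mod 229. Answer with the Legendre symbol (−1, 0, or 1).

1

Euler's criterion: (44/229) ≡ 44^114 (mod 229).
44^2 ≡ 104 (mod 229)
44^4 ≡ 53 (mod 229)
44^8 ≡ 61 (mod 229)
44^16 ≡ 57 (mod 229)
44^32 ≡ 43 (mod 229)
44^64 ≡ 17 (mod 229)
44^114 = 44^(64+32+16+2) ≡ 1 (mod 229).
Result is 1, so (44/229) = 1.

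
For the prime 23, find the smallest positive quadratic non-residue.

(2/23) = +1, so 2 is a residue.
(3/23) = +1, so 3 is a residue.
(4/23) = +1, so 4 is a residue.
(5/23) = −1, so 5 is the smallest positive non-residue mod 23.

5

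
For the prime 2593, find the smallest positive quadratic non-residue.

(2/2593) = +1, so 2 is a residue.
(3/2593) = +1, so 3 is a residue.
(4/2593) = +1, so 4 is a residue.
(5/2593) = −1, so 5 is the smallest positive non-residue mod 2593.

5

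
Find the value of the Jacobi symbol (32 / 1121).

Pull out 2^5: since 1121 ≡ 1 (mod 8), (2/1121) = +1, so (2/1121)^5 = +1.
Reached (1/1121) = 1. Collecting the sign flips along the way, the symbol is +1.

1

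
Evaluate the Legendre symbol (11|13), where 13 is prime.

-1

Euler's criterion: (11/13) ≡ 11^6 (mod 13).
11^2 ≡ 4 (mod 13)
11^4 ≡ 3 (mod 13)
11^6 = 11^(4+2) ≡ 12 (mod 13).
Result is 12 ≡ −1, so (11/13) = −1.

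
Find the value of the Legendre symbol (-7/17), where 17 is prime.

-1

First reduce: -7 ≡ 10 (mod 17).
Pull out 2: since 17 ≡ 1 (mod 8), (2/17) = +1.
Reciprocity: 5 ≡ 1 and 17 ≡ 1 (mod 4), so (5/17) = +(17/5).
Reduce top mod 5: now compute (2/5).
Pull out 2: since 5 ≡ 5 (mod 8), (2/5) = -1.
Reached (1/5) = 1. Collecting the sign flips along the way, the symbol is -1.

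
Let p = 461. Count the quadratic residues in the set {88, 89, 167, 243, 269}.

3

(88/461) = +1 → QR.
(89/461) = +1 → QR.
(167/461) = +1 → QR.
(243/461) = -1 → non-residue.
(269/461) = -1 → non-residue.
Total quadratic residues among the 5: 3.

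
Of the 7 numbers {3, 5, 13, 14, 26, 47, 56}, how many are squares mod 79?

3

(3/79) = -1 → non-residue.
(5/79) = +1 → QR.
(13/79) = +1 → QR.
(14/79) = -1 → non-residue.
(26/79) = +1 → QR.
(47/79) = -1 → non-residue.
(56/79) = -1 → non-residue.
Total quadratic residues among the 7: 3.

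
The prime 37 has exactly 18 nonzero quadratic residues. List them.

1, 3, 4, 7, 9, 10, 11, 12, 16, 21, 25, 26, 27, 28, 30, 33, 34, 36

Square k = 1,…,18 (k and 37−k give the same square):
1²=1, 2²=4, 3²=9, 4²=16, 5²=25, 6²=36, 7²≡12, 8²≡27, 9²≡7, 10²≡26, 11²≡10, 12²≡33, 13²≡21, 14²≡11, 15²≡3, 16²≡34, 17²≡30, 18²≡28 (mod 37).
So the quadratic residues mod 37 are {1, 3, 4, 7, 9, 10, 11, 12, 16, 21, 25, 26, 27, 28, 30, 33, 34, 36}.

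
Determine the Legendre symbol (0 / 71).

Top reduces to 0: gcd > 1, so the symbol is 0.

0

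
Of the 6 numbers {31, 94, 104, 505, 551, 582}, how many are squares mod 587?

3

(31/587) = +1 → QR.
(94/587) = -1 → non-residue.
(104/587) = +1 → QR.
(505/587) = -1 → non-residue.
(551/587) = -1 → non-residue.
(582/587) = +1 → QR.
Total quadratic residues among the 6: 3.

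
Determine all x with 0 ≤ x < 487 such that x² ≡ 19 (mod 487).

Since 487 ≡ 3 (mod 4), a square root of 19 is 19^((487+1)/4) = 19^122 mod 487.
Repeated squaring: 19^2≡361, 19^4≡292, 19^8≡39, 19^16≡60, 19^32≡191, 19^64≡443 (mod 487).
19^122 = 19^(64+32+16+8+2) ≡ 301 (mod 487).
Check: 301² = 90601 ≡ 19 (mod 487). The two roots are 186 and 301.

186, 301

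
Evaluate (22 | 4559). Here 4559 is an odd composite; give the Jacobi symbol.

Pull out 2: since 4559 ≡ 7 (mod 8), (2/4559) = +1.
Reciprocity: 11 ≡ 3 and 4559 ≡ 3 (mod 4), so (11/4559) = −(4559/11).
Reduce top mod 11: now compute (5/11).
Reciprocity: 5 ≡ 1 and 11 ≡ 3 (mod 4), so (5/11) = +(11/5).
Reduce top mod 5: now compute (1/5).
Reached (1/5) = 1. Collecting the sign flips along the way, the symbol is -1.

-1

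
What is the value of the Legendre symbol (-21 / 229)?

-1

Euler's criterion: (-21/229) ≡ 208^114 (mod 229).
208^2 ≡ 212 (mod 229)
208^4 ≡ 60 (mod 229)
208^8 ≡ 165 (mod 229)
208^16 ≡ 203 (mod 229)
208^32 ≡ 218 (mod 229)
208^64 ≡ 121 (mod 229)
208^114 = 208^(64+32+16+2) ≡ 228 (mod 229).
Result is 228 ≡ −1, so (-21/229) = −1.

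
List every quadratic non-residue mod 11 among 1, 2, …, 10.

Square k = 1,…,5 (k and 11−k give the same square):
1²=1, 2²=4, 3²=9, 4²≡5, 5²≡3 (mod 11).
The residues are {1, 3, 4, 5, 9}; the non-residues are the remaining 5 nonzero classes.

2 6 7 8 10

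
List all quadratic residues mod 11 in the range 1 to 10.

1, 3, 4, 5, 9

Square k = 1,…,5 (k and 11−k give the same square):
1²=1, 2²=4, 3²=9, 4²≡5, 5²≡3 (mod 11).
So the quadratic residues mod 11 are {1, 3, 4, 5, 9}.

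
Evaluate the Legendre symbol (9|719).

1

Reciprocity: 9 ≡ 1 and 719 ≡ 3 (mod 4), so (9/719) = +(719/9).
Reduce top mod 9: now compute (8/9).
Pull out 2^3: since 9 ≡ 1 (mod 8), (2/9) = +1, so (2/9)^3 = +1.
Reached (1/9) = 1. Collecting the sign flips along the way, the symbol is +1.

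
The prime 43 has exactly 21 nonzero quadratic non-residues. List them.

2 3 5 7 8 12 18 19 20 22 26 27 28 29 30 32 33 34 37 39 42

Square k = 1,…,21 (k and 43−k give the same square):
1²=1, 2²=4, 3²=9, 4²=16, 5²=25, 6²=36, 7²≡6, 8²≡21, 9²≡38, 10²≡14, 11²≡35, 12²≡15, 13²≡40, 14²≡24, 15²≡10, 16²≡41, 17²≡31, 18²≡23, 19²≡17, 20²≡13, 21²≡11 (mod 43).
The residues are {1, 4, 6, 9, 10, 11, 13, 14, 15, 16, 17, 21, 23, 24, 25, 31, 35, 36, 38, 40, 41}; the non-residues are the remaining 21 nonzero classes.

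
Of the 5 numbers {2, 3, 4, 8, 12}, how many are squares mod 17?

3

(2/17) = +1 → QR.
(3/17) = -1 → non-residue.
(4/17) = +1 → QR.
(8/17) = +1 → QR.
(12/17) = -1 → non-residue.
Total quadratic residues among the 5: 3.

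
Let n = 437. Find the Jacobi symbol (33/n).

1

Reciprocity: 33 ≡ 1 and 437 ≡ 1 (mod 4), so (33/437) = +(437/33).
Reduce top mod 33: now compute (8/33).
Pull out 2^3: since 33 ≡ 1 (mod 8), (2/33) = +1, so (2/33)^3 = +1.
Reached (1/33) = 1. Collecting the sign flips along the way, the symbol is +1.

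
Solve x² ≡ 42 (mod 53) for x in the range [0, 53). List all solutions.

25, 28

53 ≡ 1 (mod 4), so we find a root by search.
Trying successive values, 25² = 625 ≡ 42 (mod 53). The other root is 53 − 25 = 28.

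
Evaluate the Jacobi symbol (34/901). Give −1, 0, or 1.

Pull out 2: since 901 ≡ 5 (mod 8), (2/901) = -1.
Reciprocity: 17 ≡ 1 and 901 ≡ 1 (mod 4), so (17/901) = +(901/17).
Reduce top mod 17: now compute (0/17).
Top reduces to 0: gcd > 1, so the symbol is 0.

0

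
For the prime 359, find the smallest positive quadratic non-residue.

7

(2/359) = +1, so 2 is a residue.
(3/359) = +1, so 3 is a residue.
(4/359) = +1, so 4 is a residue.
(5/359) = +1, so 5 is a residue.
(6/359) = +1, so 6 is a residue.
(7/359) = −1, so 7 is the smallest positive non-residue mod 359.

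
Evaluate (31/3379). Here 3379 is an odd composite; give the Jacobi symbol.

Reciprocity: 31 ≡ 3 and 3379 ≡ 3 (mod 4), so (31/3379) = −(3379/31).
Reduce top mod 31: now compute (0/31).
Top reduces to 0: gcd > 1, so the symbol is 0.

0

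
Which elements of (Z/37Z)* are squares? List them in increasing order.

Square k = 1,…,18 (k and 37−k give the same square):
1²=1, 2²=4, 3²=9, 4²=16, 5²=25, 6²=36, 7²≡12, 8²≡27, 9²≡7, 10²≡26, 11²≡10, 12²≡33, 13²≡21, 14²≡11, 15²≡3, 16²≡34, 17²≡30, 18²≡28 (mod 37).
So the quadratic residues mod 37 are {1, 3, 4, 7, 9, 10, 11, 12, 16, 21, 25, 26, 27, 28, 30, 33, 34, 36}.

1 3 4 7 9 10 11 12 16 21 25 26 27 28 30 33 34 36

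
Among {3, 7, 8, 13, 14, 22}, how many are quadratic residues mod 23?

3

(3/23) = +1 → QR.
(7/23) = -1 → non-residue.
(8/23) = +1 → QR.
(13/23) = +1 → QR.
(14/23) = -1 → non-residue.
(22/23) = -1 → non-residue.
Total quadratic residues among the 6: 3.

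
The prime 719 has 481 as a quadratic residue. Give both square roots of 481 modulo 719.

171, 548

Since 719 ≡ 3 (mod 4), a square root of 481 is 481^((719+1)/4) = 481^180 mod 719.
Repeated squaring: 481^2≡562, 481^4≡203, 481^8≡226, 481^16≡27, 481^32≡10, 481^64≡100, 481^128≡653 (mod 719).
481^180 = 481^(128+32+16+4) ≡ 548 (mod 719).
Check: 548² = 300304 ≡ 481 (mod 719). The two roots are 171 and 548.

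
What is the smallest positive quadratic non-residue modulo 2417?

(2/2417) = +1, so 2 is a residue.
(3/2417) = −1, so 3 is the smallest positive non-residue mod 2417.

3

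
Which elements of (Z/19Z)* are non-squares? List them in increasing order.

Square k = 1,…,9 (k and 19−k give the same square):
1²=1, 2²=4, 3²=9, 4²=16, 5²≡6, 6²≡17, 7²≡11, 8²≡7, 9²≡5 (mod 19).
The residues are {1, 4, 5, 6, 7, 9, 11, 16, 17}; the non-residues are the remaining 9 nonzero classes.

2, 3, 8, 10, 12, 13, 14, 15, 18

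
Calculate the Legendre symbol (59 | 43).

First reduce: 59 ≡ 16 (mod 43).
Pull out 2^4: since 43 ≡ 3 (mod 8), (2/43) = -1, so (2/43)^4 = +1.
Reached (1/43) = 1. Collecting the sign flips along the way, the symbol is +1.

1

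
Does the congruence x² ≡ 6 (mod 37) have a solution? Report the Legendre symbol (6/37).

Euler's criterion: (6/37) ≡ 6^18 (mod 37).
6^2 ≡ 36 (mod 37)
6^4 ≡ 1 (mod 37)
6^8 ≡ 1 (mod 37)
6^16 ≡ 1 (mod 37)
6^18 = 6^(16+2) ≡ 36 (mod 37).
Result is 36 ≡ −1, so (6/37) = −1.

-1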